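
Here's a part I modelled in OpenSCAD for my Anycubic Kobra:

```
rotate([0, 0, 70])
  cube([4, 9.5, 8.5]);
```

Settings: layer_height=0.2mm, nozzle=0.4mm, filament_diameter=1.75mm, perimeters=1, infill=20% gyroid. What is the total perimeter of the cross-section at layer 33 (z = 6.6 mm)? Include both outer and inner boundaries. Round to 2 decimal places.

At z = 6.6 mm: the cube is present — its section is the full 4×9.5 rectangle (perimeter 27.00 mm); (whole slice rotated 70° about Z — lengths, areas and connectivity unchanged). Overall, the cross-section is a single solid region. Total boundary length (outer) = 27.00 mm.

27.00 mm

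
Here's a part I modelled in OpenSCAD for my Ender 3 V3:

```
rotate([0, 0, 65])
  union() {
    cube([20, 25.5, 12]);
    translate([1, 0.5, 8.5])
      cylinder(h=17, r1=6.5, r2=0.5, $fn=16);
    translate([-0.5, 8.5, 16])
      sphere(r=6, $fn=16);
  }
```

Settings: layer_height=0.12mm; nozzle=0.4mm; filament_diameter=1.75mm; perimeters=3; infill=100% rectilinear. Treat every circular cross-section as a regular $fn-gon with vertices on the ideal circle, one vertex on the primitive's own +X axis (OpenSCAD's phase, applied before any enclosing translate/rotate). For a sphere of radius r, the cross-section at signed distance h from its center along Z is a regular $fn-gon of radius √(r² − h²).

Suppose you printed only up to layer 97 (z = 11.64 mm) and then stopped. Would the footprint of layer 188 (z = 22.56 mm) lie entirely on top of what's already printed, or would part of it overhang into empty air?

Compare the two slices. At z = 11.64: the 20×25.5 cube contributes its full rectangle (area 510.00 mm²); the cone at (1, 0.5) contributes a regular 16-gon of circumradius 5.392 (interpolated between r1=6.5 and r2=0.5 at t=0.185) (area = (16/2)·5.392²·sin(360°/16) = 89.00 mm²); the sphere at (-0.5, 8.5): section is a regular 16-gon, circumradius = √(r²−h²) = √(6²−4.36²) = 4.122 (area = (16/2)·4.122²·sin(360°/16) = 52.02 mm²); Combining (union): the regions partially overlap — summed areas 651.02 mm² minus the doubly-counted overlap 54.44 mm² gives 596.57 mm² — area = 596.57 mm²; (whole slice rotated 65° about Z — lengths, areas and connectivity unchanged). At z = 22.56: the cube does not reach this height (z outside [0, 12]); the cone at (1, 0.5): at t=0.827 of its height the radius interpolates to r₁+(r₂−r₁)t = 1.538, giving a regular 16-gon of that circumradius (area = (16/2)·1.538²·sin(360°/16) = 7.24 mm²); the sphere at (-0.5, 8.5) is not intersected at this z (|z−center|=6.560 > r=6); Combining (union): only the cone at (1, 0.5) is present, so the union is just that shape — area = 7.24 mm²; (whole slice rotated 65° about Z — lengths, areas and connectivity unchanged). Checking containment: the cross-section at z = 22.56 is a subset of the cross-section at z = 11.64.

entirely on top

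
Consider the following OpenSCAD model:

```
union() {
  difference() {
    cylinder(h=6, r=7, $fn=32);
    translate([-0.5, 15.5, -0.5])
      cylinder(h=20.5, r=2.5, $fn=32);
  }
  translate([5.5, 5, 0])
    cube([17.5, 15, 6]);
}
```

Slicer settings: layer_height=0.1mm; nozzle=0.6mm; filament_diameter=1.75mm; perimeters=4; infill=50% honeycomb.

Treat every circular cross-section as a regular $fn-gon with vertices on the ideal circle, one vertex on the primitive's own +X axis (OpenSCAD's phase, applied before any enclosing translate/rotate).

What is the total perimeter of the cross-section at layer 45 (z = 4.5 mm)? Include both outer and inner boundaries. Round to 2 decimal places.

At z = 4.5 mm: the r=7 cylinder contributes a regular 32-gon of circumradius 7 (perimeter = 2·32·7.000·sin(180°/32) = 43.91 mm); the cylinder at (-0.5, 15.5): section is a regular 32-gon, circumradius r=2.5 (perimeter = 2·32·2.500·sin(180°/32) = 15.68 mm); Taking the first minus the rest: starting from the r=7 cylinder, the r=2.5 cylinder at (-0.5, 15.5) misses the remaining region (no effect) — boundary = 43.91 mm; the 17.5×15 cube at (5.5, 5) contributes its full rectangle (perimeter 65.00 mm); Merging all regions: the 2 present regions are separate (no shared area or edge), so areas and boundary lengths simply add and each stays a separate island — boundary = 108.91 mm. Overall, the cross-section has 2 separate islands. Total boundary length (outer) = 108.91 mm.

108.91 mm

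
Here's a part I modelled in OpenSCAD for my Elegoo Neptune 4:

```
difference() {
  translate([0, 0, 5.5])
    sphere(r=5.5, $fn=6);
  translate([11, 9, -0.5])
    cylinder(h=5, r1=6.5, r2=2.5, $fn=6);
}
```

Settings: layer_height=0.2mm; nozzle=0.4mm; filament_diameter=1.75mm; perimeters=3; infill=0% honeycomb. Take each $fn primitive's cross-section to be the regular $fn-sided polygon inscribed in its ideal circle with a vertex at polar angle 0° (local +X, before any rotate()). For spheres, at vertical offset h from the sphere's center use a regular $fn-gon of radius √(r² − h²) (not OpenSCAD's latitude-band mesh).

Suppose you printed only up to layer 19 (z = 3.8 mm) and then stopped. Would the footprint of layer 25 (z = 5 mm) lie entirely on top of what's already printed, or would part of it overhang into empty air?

Compare the two slices. At z = 3.8: the sphere: section is a regular 6-gon, circumradius = √(r²−h²) = √(5.5²−1.7²) = 5.231 (area = (6/2)·5.231²·sin(360°/6) = 71.08 mm²); the cone at (11, 9) contributes a regular 6-gon of circumradius 3.060 (interpolated between r1=6.5 and r2=2.5 at t=0.860) (area = (6/2)·3.060²·sin(360°/6) = 24.33 mm²); Subtracting the remaining from the first: starting from the r=5.5 sphere (71.08 mm²), the cone at (11, 9) misses the remaining region (no effect) — area = 71.08 mm². At z = 5: the r=5.5 sphere slices to a regular 6-gon of circumradius 5.477 (√(r²−h²) with h=0.5 from center) (area = (6/2)·5.477²·sin(360°/6) = 77.94 mm²); the cone at (11, 9) is absent (z outside [-0.5, 4.5]); Taking the first minus the rest: none of the subtracted shapes is present at this height, so the r=5.5 sphere is unchanged — area = 77.94 mm². Checking containment: at z = 5 the cross-section extends beyond the z = 3.8 cross-section by about 6.86 mm².

part overhangs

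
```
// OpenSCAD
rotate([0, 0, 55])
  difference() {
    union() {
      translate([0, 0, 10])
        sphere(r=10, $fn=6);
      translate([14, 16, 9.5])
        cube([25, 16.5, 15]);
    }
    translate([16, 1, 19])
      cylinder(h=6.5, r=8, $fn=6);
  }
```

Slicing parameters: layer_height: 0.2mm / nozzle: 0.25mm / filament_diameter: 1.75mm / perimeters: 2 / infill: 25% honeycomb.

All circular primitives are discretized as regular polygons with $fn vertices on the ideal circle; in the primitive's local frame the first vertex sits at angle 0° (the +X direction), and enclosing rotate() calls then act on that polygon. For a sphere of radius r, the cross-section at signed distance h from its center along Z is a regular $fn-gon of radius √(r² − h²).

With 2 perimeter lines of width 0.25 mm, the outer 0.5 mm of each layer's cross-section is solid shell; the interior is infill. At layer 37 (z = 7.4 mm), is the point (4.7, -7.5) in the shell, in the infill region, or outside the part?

At z = 7.4 mm: the sphere: section is a regular 6-gon, circumradius = √(r²−h²) = √(10²−2.6²) = 9.656; the cube at (14, 16) does not reach this height (z outside [9.5, 24.5]); Taking the union: only the r=10 sphere is present, so the union is just that shape — 1 connected region; the cylinder at (16, 1) does not reach this height (z outside [19, 25.5]); Taking the first minus the rest: none of the subtracted shapes is present at this height, so the result so far is unchanged — 1 connected region; (rotated 55° about Z; rotation is an isometry so areas/perimeters/island counts are preserved). Overall, the cross-section is a single solid region. Undo the 55° rotation: the query point maps to (-3.448, -8.152) in the un-rotated model frame. The nearest boundary edge runs (-4.83, -8.36)→(4.83, -8.36); distance from the point to it = 0.21 mm. The point is inside the cross-section, 0.21 mm from the nearest boundary — within the 0.5 mm shell band (2 × 0.25).

shell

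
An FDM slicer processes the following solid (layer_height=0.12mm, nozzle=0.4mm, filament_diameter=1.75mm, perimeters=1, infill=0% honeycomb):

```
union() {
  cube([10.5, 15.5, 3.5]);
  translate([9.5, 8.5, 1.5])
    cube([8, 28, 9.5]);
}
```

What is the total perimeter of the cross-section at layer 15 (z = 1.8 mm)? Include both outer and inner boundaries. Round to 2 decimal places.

108.00 mm

At z = 1.8 mm: the cube (footprint 10.5×15.5) is included at this height (perimeter 52.00 mm); the cube at (9.5, 8.5) is present — its section is the full 8×28 rectangle (perimeter 72.00 mm); Taking the union: the regions partially overlap (shared area 7.00 mm²), so the edge portions inside another operand are dropped and the merged outline is re-measured after clipping — boundary = 108.00 mm. Overall, the cross-section is a single solid region. Total boundary length (outer) = 108.00 mm.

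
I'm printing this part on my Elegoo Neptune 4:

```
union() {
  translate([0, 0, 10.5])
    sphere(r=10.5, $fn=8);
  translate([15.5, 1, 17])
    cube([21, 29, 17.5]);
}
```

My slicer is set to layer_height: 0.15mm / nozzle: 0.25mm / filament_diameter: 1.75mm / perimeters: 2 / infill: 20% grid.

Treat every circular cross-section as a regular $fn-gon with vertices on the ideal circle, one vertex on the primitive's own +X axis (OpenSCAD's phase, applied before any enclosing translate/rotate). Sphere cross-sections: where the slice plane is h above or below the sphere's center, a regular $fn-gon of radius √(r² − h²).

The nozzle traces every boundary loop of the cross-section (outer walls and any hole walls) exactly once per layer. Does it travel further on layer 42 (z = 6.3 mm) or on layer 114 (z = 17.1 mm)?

Layer 42 (z = 6.3): the r=10.5 sphere contributes a regular 8-gon of circumradius √(10.5²−4.2²) = 9.623 (perimeter = 2·8·9.623·sin(180°/8) = 58.92 mm); the cube at (15.5, 1) is not intersected at this z (z outside [17, 34.5]); Combining (union): only the r=10.5 sphere is present, so the union is just that shape — boundary = 58.92 mm. So its perimeter = 58.92 mm. Layer 114 (z = 17.1): the sphere: section is a regular 8-gon, circumradius = √(r²−h²) = √(10.5²−6.6²) = 8.166 (perimeter = 2·8·8.166·sin(180°/8) = 50.00 mm); the 21×29 cube at (15.5, 1) contributes its full rectangle (perimeter 100.00 mm); Taking the union: the 2 present regions are separate (no shared area or edge), so areas and boundary lengths simply add and each stays a separate island — boundary = 150.00 mm. So its perimeter = 150.00 mm. Layer 114 is larger (150.00 vs 58.92 mm).

layer 114 (z = 17.1 mm)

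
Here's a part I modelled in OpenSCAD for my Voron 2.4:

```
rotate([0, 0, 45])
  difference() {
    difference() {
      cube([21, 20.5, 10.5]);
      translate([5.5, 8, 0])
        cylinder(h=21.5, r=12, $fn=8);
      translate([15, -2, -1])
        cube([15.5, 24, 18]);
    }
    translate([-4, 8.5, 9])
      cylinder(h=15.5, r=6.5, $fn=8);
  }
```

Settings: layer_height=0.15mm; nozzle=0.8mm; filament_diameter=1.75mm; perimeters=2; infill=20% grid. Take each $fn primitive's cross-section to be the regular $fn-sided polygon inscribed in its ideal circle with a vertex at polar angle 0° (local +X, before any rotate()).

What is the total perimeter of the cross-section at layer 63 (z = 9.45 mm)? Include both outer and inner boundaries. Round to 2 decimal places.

At z = 9.45 mm: the cube (footprint 21×20.5) is included at this height (perimeter 83.00 mm); the r=12 cylinder at (5.5, 8) contributes a regular 8-gon of circumradius 12 (perimeter = 2·8·12.000·sin(180°/8) = 73.48 mm); the 15.5×24 cube at (15, -2) contributes its full rectangle (perimeter 79.00 mm); Taking the first minus the rest: starting from the 21×20.5 cube, the r=12 cylinder at (5.5, 8) partially overlaps it — only the 288.30 mm² overlap (of its 407.29 mm²) is removed, clipping the outline; the 15.5×24 cube at (15, -2) partially overlaps it — only the 107.91 mm² overlap (of its 372.00 mm²) is removed, clipping the outline — boundary = 46.94 mm; the r=6.5 cylinder at (-4, 8.5) gives a regular 8-gon of circumradius 6.5 (constant along its height) (perimeter = 2·8·6.500·sin(180°/8) = 39.80 mm); After the difference (first − rest): starting from that combined region, the r=6.5 cylinder at (-4, 8.5) misses the remaining region (no effect) — boundary = 46.94 mm; (whole slice rotated 45° about Z — lengths, areas and connectivity unchanged). Overall, the cross-section has 2 separate islands. Total boundary length (outer) = 46.94 mm.

46.94 mm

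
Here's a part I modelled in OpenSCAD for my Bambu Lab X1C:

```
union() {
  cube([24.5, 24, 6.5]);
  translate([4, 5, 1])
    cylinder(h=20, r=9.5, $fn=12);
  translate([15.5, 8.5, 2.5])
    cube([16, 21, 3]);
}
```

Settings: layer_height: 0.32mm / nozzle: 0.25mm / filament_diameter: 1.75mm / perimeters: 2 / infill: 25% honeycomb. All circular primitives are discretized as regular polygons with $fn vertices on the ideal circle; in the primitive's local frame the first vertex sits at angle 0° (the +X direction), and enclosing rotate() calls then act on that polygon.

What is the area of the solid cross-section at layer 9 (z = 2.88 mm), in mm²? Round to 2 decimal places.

887.58 mm²

At z = 2.88 mm: the cube is present — its section is the full 24.5×24 rectangle (area 588.00 mm²); the r=9.5 cylinder at (4, 5) gives a regular 12-gon of circumradius 9.5 (constant along its height) (area = (12/2)·9.500²·sin(360°/12) = 270.75 mm²); the cube at (15.5, 8.5) is present — its section is the full 16×21 rectangle (area 336.00 mm²); Merging all regions: the regions partially overlap — summed areas 1194.75 mm² minus the doubly-counted overlap 307.17 mm² gives 887.58 mm² — area = 887.58 mm². Overall, the cross-section is a single solid region. Net area = 887.58 mm².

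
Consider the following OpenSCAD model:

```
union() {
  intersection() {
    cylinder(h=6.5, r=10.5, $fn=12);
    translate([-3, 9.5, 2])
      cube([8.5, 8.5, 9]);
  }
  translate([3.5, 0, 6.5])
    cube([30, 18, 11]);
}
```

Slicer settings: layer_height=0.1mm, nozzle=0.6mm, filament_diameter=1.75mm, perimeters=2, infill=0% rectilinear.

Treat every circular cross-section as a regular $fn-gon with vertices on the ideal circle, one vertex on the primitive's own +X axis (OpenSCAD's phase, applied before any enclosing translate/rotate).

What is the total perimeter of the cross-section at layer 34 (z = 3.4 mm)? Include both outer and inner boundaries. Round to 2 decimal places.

13.90 mm

At z = 3.4 mm: the r=10.5 cylinder contributes a regular 12-gon of circumradius 10.5 (perimeter = 2·12·10.500·sin(180°/12) = 65.22 mm); the 8.5×8.5 cube at (-3, 9.5) contributes its full rectangle (perimeter 34.00 mm); After intersecting: the 8.5×8.5 cube at (-3, 9.5) partially overlaps the r=10.5 cylinder; clipping to the common part keeps 3.66 mm² — boundary = 13.90 mm; the cube at (3.5, 0) does not reach this height (z outside [6.5, 17.5]); Merging all regions: only that combined region is present, so the union is just that shape — boundary = 13.90 mm. Overall, the cross-section is a single solid region. Total boundary length (outer) = 13.90 mm.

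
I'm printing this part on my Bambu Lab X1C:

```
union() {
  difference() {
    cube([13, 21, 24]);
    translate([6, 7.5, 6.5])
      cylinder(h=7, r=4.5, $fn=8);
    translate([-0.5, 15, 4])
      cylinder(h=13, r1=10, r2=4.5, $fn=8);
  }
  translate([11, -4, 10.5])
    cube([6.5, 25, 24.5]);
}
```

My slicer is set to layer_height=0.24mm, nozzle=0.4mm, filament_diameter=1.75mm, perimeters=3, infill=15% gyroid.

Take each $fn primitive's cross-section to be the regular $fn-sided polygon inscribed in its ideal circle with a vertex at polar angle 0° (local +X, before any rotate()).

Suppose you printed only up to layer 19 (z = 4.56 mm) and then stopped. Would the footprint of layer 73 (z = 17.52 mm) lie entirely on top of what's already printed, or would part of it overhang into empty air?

part overhangs

Compare the two slices. At z = 4.56: the 13×21 cube contributes its full rectangle (area 273.00 mm²); the cylinder at (6, 7.5) is absent (z outside [6.5, 13.5]); the cone at (-0.5, 15) (r1=10→r2=4.5) has section circumradius 9.763 here — a regular 8-gon (area = (8/2)·9.763²·sin(360°/8) = 269.60 mm²); Taking the first minus the rest: starting from the 13×21 cube (273.00 mm²), the cone at (-0.5, 15) partially overlaps it — only the 110.69 mm² overlap (of its 269.60 mm²) is removed, clipping the outline — area = 162.31 mm²; the cube at (11, -4) is not intersected at this z (z outside [10.5, 35]); Taking the union: only the result so far is present, so the union is just that shape — area = 162.31 mm². At z = 17.52: the 13×21 cube contributes its full rectangle (area 273.00 mm²); the cylinder at (6, 7.5) is not intersected at this z (z outside [6.5, 13.5]); the cone at (-0.5, 15) does not reach this height (z outside [4, 17]); Taking the first minus the rest: none of the subtracted shapes is present at this height, so the 13×21 cube is unchanged — area = 273.00 mm²; the cube at (11, -4) (footprint 6.5×25) is included at this height (area 162.50 mm²); Merging all regions: the regions partially overlap — summed areas 435.50 mm² minus the doubly-counted overlap 42.00 mm² gives 393.50 mm² — area = 393.50 mm². Checking containment: at z = 17.52 the cross-section extends beyond the z = 4.56 cross-section by about 231.19 mm².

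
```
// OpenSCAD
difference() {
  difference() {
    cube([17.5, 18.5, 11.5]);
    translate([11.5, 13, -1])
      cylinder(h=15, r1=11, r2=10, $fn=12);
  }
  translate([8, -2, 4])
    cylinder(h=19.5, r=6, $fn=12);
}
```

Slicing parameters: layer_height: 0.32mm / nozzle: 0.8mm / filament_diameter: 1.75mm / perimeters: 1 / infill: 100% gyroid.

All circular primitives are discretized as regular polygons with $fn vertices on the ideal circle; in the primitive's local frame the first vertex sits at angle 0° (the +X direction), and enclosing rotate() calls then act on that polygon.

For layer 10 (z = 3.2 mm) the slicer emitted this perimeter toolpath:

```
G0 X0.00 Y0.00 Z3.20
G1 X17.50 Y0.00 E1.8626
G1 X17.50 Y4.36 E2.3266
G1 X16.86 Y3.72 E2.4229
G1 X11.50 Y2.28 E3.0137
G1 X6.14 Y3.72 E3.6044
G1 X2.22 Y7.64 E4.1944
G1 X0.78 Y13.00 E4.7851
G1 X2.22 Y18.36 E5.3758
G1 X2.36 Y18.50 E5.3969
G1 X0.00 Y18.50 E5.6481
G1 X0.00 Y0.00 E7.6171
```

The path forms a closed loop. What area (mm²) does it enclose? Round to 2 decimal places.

Apply the shoelace formula to the sequence of (X, Y) vertices; enclosed area = 90.37 mm².

90.37 mm²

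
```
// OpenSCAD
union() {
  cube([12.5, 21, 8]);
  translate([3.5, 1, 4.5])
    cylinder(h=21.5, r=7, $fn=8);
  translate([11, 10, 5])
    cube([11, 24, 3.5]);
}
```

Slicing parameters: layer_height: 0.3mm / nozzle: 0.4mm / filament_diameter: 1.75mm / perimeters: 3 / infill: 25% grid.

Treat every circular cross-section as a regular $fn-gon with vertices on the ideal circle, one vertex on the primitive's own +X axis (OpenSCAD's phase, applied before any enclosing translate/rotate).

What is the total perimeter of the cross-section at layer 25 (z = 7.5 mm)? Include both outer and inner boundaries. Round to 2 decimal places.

122.64 mm

At z = 7.5 mm: the cube is present — its section is the full 12.5×21 rectangle (perimeter 67.00 mm); the cylinder at (3.5, 1): section is a regular 8-gon, circumradius r=7 (perimeter = 2·8·7.000·sin(180°/8) = 42.86 mm); the 11×24 cube at (11, 10) contributes its full rectangle (perimeter 70.00 mm); Merging all regions: the regions partially overlap (shared area 83.40 mm²), so the edge portions inside another operand are dropped and the merged outline is re-measured after clipping — boundary = 122.64 mm. Overall, the cross-section is a single solid region. Total boundary length (outer) = 122.64 mm.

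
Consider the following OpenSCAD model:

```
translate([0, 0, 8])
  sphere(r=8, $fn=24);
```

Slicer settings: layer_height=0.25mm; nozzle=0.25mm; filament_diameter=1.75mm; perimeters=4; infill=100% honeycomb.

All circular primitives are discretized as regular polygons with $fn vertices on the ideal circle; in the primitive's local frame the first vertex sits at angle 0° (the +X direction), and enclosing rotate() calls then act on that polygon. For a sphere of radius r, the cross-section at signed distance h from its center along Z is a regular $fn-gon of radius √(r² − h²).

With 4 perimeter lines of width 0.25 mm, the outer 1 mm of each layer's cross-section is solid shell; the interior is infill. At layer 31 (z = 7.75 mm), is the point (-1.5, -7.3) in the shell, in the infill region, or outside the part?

shell

At z = 7.75 mm: the sphere: section is a regular 24-gon, circumradius = √(r²−h²) = √(8²−0.25²) = 7.996. Overall, the cross-section is a single solid region. The nearest boundary edge runs (-2.07, -7.72)→(-0.00, -8.00); distance from the point to it = 0.49 mm. The point is inside the cross-section, 0.49 mm from the nearest boundary — within the 1 mm shell band (4 × 0.25).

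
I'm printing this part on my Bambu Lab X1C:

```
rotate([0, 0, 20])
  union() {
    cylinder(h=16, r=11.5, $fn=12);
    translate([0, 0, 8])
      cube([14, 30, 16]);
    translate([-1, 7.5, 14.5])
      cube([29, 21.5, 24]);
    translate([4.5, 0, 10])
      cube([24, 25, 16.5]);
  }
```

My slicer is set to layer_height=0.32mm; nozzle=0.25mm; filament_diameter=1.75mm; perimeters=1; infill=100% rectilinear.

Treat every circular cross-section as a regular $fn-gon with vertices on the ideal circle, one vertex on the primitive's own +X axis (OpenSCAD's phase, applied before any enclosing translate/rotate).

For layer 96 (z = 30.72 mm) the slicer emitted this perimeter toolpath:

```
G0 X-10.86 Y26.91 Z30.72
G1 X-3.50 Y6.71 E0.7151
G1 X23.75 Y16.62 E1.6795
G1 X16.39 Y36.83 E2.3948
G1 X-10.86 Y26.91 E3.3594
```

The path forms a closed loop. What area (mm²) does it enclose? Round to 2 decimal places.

Apply the shoelace formula to the sequence of (X, Y) vertices; enclosed area = 623.56 mm².

623.56 mm²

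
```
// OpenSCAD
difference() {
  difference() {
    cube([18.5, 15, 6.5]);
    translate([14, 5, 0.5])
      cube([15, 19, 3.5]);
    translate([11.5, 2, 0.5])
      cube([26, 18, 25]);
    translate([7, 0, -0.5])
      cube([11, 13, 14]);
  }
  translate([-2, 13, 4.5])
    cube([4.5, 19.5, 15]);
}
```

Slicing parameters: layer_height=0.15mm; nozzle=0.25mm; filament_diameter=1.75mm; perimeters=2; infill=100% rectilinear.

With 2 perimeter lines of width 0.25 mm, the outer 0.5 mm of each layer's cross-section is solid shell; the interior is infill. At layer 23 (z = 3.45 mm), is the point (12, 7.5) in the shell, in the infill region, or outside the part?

At z = 3.45 mm: the cube (footprint 18.5×15) is included at this height; the cube at (14, 5) (footprint 15×19) is included at this height; the cube at (11.5, 2) (footprint 26×18) is included at this height; the cube at (7, 0) (footprint 11×13) is included at this height; After the difference (first − rest): starting from the 18.5×15 cube, the 15×19 cube at (14, 5) partially overlaps it — only the 45.00 mm² overlap (of its 285.00 mm²) is removed, clipping the outline; the 26×18 cube at (11.5, 2) partially overlaps it — only the 46.00 mm² overlap (of its 468.00 mm²) is removed, clipping the outline; the 11×13 cube at (7, 0) partially overlaps it — only the 71.50 mm² overlap (of its 143.00 mm²) is removed, clipping the outline — 2 connected regions; the cube at (-2, 13) is absent (z outside [4.5, 19.5]); Subtracting the remaining from the first: none of the subtracted shapes is present at this height, so the result so far is unchanged — 2 connected regions. Overall, the cross-section has 2 separate islands. The nearest boundary edge runs (7.00, 13.00)→(7.00, 0.00); distance from the point to it = 5.00 mm. The point is not inside any of the regions above, so it lies outside the cross-section (5.00 mm from the nearest boundary).

outside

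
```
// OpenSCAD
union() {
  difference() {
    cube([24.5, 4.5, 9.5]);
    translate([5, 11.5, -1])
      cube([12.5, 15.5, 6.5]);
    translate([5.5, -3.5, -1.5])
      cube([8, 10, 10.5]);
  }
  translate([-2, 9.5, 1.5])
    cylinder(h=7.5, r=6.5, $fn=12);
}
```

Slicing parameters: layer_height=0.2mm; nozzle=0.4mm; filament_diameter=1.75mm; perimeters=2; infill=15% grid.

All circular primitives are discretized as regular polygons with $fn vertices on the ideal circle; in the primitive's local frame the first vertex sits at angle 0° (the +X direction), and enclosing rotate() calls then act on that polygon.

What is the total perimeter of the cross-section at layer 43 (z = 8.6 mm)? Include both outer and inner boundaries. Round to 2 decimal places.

86.35 mm

At z = 8.6 mm: the cube (footprint 24.5×4.5) is included at this height (perimeter 58.00 mm); the cube at (5, 11.5) is absent (z outside [-1, 5.5]); the cube at (5.5, -3.5) is present — its section is the full 8×10 rectangle (perimeter 36.00 mm); Subtracting the remaining from the first: starting from the 24.5×4.5 cube, the 8×10 cube at (5.5, -3.5) partially overlaps it — only the 36.00 mm² overlap (of its 80.00 mm²) is removed, clipping the outline — boundary = 51.00 mm; the r=6.5 cylinder at (-2, 9.5) contributes a regular 12-gon of circumradius 6.5 (perimeter = 2·12·6.500·sin(180°/12) = 40.38 mm); Taking the union: the regions partially overlap (shared area 1.19 mm²), so the edge portions inside another operand are dropped and the merged outline is re-measured after clipping — boundary = 86.35 mm. Overall, the cross-section has 2 separate islands. Total boundary length (outer) = 86.35 mm.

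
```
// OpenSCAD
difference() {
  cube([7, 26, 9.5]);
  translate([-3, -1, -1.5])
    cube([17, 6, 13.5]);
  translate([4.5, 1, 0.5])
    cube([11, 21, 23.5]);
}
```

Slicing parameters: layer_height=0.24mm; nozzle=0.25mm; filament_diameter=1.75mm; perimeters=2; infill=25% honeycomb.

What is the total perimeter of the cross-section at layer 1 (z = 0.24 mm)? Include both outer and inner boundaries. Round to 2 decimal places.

56.00 mm

At z = 0.24 mm: the 7×26 cube contributes its full rectangle (perimeter 66.00 mm); the cube at (-3, -1) is present — its section is the full 17×6 rectangle (perimeter 46.00 mm); the cube at (4.5, 1) is not intersected at this z (z outside [0.5, 24]); Subtracting the remaining from the first: starting from the 7×26 cube, the 17×6 cube at (-3, -1) partially overlaps it — only the 35.00 mm² overlap (of its 102.00 mm²) is removed, clipping the outline — boundary = 56.00 mm. Overall, the cross-section is a single solid region. Total boundary length (outer) = 56.00 mm.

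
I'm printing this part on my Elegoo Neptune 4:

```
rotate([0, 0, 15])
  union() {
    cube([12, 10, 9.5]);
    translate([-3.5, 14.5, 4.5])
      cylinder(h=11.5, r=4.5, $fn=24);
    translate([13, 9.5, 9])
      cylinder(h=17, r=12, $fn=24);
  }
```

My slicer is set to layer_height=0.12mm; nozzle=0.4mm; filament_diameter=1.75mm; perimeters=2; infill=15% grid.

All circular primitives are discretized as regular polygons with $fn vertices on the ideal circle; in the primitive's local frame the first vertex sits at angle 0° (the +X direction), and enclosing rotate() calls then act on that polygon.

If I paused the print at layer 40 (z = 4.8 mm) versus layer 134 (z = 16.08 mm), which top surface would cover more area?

layer 134 (z = 16.08 mm)

Layer 40 (z = 4.8): the cube is present — its section is the full 12×10 rectangle (area 120.00 mm²); the cylinder at (-3.5, 14.5): section is a regular 24-gon, circumradius r=4.5 (area = (24/2)·4.500²·sin(360°/24) = 62.89 mm²); the cylinder at (13, 9.5) is absent (z outside [9, 26]); Taking the union: the 2 present regions are separate (no shared area or edge), so areas and boundary lengths simply add and each stays a separate island — area = 182.89 mm²; (whole slice rotated 15° about Z — lengths, areas and connectivity unchanged). So its area = 182.89 mm². Layer 134 (z = 16.08): the cube is absent (z outside [0, 9.5]); the cylinder at (-3.5, 14.5) is absent (z outside [4.5, 16]); the r=12 cylinder at (13, 9.5) gives a regular 24-gon of circumradius 12 (constant along its height) (area = (24/2)·12.000²·sin(360°/24) = 447.24 mm²); Combining (union): only the r=12 cylinder at (13, 9.5) is present, so the union is just that shape — area = 447.24 mm²; (whole slice rotated 15° about Z — lengths, areas and connectivity unchanged). So its area = 447.24 mm². Layer 134 is larger (447.24 vs 182.89 mm²).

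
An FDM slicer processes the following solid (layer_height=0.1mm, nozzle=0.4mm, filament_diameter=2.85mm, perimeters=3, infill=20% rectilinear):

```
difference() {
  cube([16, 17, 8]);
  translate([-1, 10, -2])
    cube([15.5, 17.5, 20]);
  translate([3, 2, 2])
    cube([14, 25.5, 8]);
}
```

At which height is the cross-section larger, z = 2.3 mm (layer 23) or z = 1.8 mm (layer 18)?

layer 18 (z = 1.8 mm)

Layer 23 (z = 2.3): the cube (footprint 16×17) is included at this height (area 272.00 mm²); the 15.5×17.5 cube at (-1, 10) contributes its full rectangle (area 271.25 mm²); the cube at (3, 2) (footprint 14×25.5) is included at this height (area 357.00 mm²); After the difference (first − rest): starting from the 16×17 cube (272.00 mm²), the 15.5×17.5 cube at (-1, 10) partially overlaps it — only the 101.50 mm² overlap (of its 271.25 mm²) is removed, clipping the outline; the 14×25.5 cube at (3, 2) partially overlaps it — only the 114.50 mm² overlap (of its 357.00 mm²) is removed, clipping the outline — area = 56.00 mm². So its area = 56.00 mm². Layer 18 (z = 1.8): the cube is present — its section is the full 16×17 rectangle (area 272.00 mm²); the 15.5×17.5 cube at (-1, 10) contributes its full rectangle (area 271.25 mm²); the cube at (3, 2) does not reach this height (z outside [2, 10]); Taking the first minus the rest: starting from the 16×17 cube (272.00 mm²), the 15.5×17.5 cube at (-1, 10) partially overlaps it — only the 101.50 mm² overlap (of its 271.25 mm²) is removed, clipping the outline — area = 170.50 mm². So its area = 170.50 mm². Layer 18 is larger (170.50 vs 56.00 mm²).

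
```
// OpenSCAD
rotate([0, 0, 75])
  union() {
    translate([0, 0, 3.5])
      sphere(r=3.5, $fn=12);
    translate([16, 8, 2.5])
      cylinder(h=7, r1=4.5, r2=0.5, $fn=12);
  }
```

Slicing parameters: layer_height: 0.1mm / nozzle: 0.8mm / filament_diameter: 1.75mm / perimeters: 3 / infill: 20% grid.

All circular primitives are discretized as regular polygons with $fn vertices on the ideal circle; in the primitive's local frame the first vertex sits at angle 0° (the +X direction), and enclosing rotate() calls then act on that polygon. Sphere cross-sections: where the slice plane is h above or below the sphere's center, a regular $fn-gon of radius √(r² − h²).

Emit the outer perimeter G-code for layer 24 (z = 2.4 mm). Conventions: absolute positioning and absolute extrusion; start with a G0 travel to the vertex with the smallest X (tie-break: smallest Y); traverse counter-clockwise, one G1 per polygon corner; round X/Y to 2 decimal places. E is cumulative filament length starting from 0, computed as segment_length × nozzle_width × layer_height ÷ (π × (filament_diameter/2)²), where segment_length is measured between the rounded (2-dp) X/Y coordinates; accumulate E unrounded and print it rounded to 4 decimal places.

At z = 2.4 mm: the r=3.5 sphere slices to a regular 12-gon of circumradius 3.323 (√(r²−h²) with h=1.1 from center); the cone at (16, 8) is not intersected at this z (z outside [2.5, 9.5]); Merging all regions: only the r=3.5 sphere is present, so the union is just that shape — 1 connected region; (whole slice rotated 75° about Z — lengths, areas and connectivity unchanged). The outline is a single polygon with 12 vertices. Extrusion per mm of travel: 0.8 × 0.1 / (π × 0.875²) = 0.033260. Accumulating E over each segment gives final E = 0.6866.

G0 X-3.21 Y-0.86 Z2.40
G1 X-2.35 Y-2.35 E0.0572
G1 X-0.86 Y-3.21 E0.1144
G1 X0.86 Y-3.21 E0.1716
G1 X2.35 Y-2.35 E0.2289
G1 X3.21 Y-0.86 E0.2861
G1 X3.21 Y0.86 E0.3433
G1 X2.35 Y2.35 E0.4005
G1 X0.86 Y3.21 E0.4577
G1 X-0.86 Y3.21 E0.5149
G1 X-2.35 Y2.35 E0.5722
G1 X-3.21 Y0.86 E0.6294
G1 X-3.21 Y-0.86 E0.6866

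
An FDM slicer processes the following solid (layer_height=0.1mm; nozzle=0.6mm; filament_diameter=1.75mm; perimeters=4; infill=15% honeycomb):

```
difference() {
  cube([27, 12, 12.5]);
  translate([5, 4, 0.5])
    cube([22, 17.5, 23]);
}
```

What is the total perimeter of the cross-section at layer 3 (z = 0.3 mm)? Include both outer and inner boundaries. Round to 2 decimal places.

At z = 0.3 mm: the 27×12 cube contributes its full rectangle (perimeter 78.00 mm); the cube at (5, 4) is not intersected at this z (z outside [0.5, 23.5]); Subtracting the remaining from the first: none of the subtracted shapes is present at this height, so the 27×12 cube is unchanged — boundary = 78.00 mm. Overall, the cross-section is a single solid region. Total boundary length (outer) = 78.00 mm.

78.00 mm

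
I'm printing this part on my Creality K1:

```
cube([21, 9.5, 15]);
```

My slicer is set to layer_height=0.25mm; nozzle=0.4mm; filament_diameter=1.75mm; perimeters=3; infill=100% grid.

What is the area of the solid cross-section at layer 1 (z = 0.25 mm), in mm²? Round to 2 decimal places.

199.50 mm²

At z = 0.25 mm: the cube (footprint 21×9.5) is included at this height (area 199.50 mm²). Overall, the cross-section is a single solid region. Net area = 199.50 mm².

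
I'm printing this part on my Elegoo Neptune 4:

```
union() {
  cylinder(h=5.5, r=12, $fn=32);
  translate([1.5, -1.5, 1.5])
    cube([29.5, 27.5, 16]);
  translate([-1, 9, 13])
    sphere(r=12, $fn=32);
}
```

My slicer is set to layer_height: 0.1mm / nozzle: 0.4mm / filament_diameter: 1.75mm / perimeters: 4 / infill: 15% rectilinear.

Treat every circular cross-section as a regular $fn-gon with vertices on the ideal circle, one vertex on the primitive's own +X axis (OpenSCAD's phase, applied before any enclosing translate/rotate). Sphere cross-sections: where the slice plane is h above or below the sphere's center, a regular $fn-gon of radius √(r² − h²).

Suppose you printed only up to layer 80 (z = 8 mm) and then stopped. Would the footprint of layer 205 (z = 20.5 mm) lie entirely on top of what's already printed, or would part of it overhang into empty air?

entirely on top

Compare the two slices. At z = 8: the cylinder is absent (z outside [0, 5.5]); the cube at (1.5, -1.5) (footprint 29.5×27.5) is included at this height (area 811.25 mm²); the r=12 sphere at (-1, 9) contributes a regular 32-gon of circumradius √(12²−5²) = 10.909 (area = (32/2)·10.909²·sin(360°/32) = 371.45 mm²); Taking the union: the regions partially overlap — summed areas 1182.70 mm² minus the doubly-counted overlap 131.81 mm² gives 1050.89 mm² — area = 1050.89 mm². At z = 20.5: the cylinder does not reach this height (z outside [0, 5.5]); the cube at (1.5, -1.5) does not reach this height (z outside [1.5, 17.5]); the sphere at (-1, 9): section is a regular 32-gon, circumradius = √(r²−h²) = √(12²−7.5²) = 9.367 (area = (32/2)·9.367²·sin(360°/32) = 273.91 mm²); Taking the union: only the r=12 sphere at (-1, 9) is present, so the union is just that shape — area = 273.91 mm². Checking containment: the cross-section at z = 20.5 is a subset of the cross-section at z = 8.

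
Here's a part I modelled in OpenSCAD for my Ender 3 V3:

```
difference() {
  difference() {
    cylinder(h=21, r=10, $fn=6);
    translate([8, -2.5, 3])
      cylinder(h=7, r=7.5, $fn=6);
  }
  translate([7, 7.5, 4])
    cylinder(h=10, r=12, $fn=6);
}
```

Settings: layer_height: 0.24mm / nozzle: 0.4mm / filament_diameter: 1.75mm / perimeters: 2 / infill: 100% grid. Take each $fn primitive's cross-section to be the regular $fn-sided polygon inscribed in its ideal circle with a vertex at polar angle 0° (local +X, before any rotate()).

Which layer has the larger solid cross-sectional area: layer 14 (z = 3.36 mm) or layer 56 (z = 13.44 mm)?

layer 14 (z = 3.36 mm)

Layer 14 (z = 3.36): the r=10 cylinder gives a regular 6-gon of circumradius 10 (constant along its height) (area = (6/2)·10.000²·sin(360°/6) = 259.81 mm²); the r=7.5 cylinder at (8, -2.5) gives a regular 6-gon of circumradius 7.5 (constant along its height) (area = (6/2)·7.500²·sin(360°/6) = 146.14 mm²); Subtracting the remaining from the first: starting from the r=10 cylinder (259.81 mm²), the r=7.5 cylinder at (8, -2.5) partially overlaps it — only the 70.84 mm² overlap (of its 146.14 mm²) is removed, clipping the outline — area = 188.97 mm²; the cylinder at (7, 7.5) does not reach this height (z outside [4, 14]); After the difference (first − rest): none of the subtracted shapes is present at this height, so that combined region is unchanged — area = 188.97 mm². So its area = 188.97 mm². Layer 56 (z = 13.44): the r=10 cylinder contributes a regular 6-gon of circumradius 10 (area = (6/2)·10.000²·sin(360°/6) = 259.81 mm²); the cylinder at (8, -2.5) is not intersected at this z (z outside [3, 10]); Subtracting the remaining from the first: none of the subtracted shapes is present at this height, so the r=10 cylinder is unchanged — area = 259.81 mm²; the r=12 cylinder at (7, 7.5) gives a regular 6-gon of circumradius 12 (constant along its height) (area = (6/2)·12.000²·sin(360°/6) = 374.12 mm²); Subtracting the remaining from the first: starting from that combined region (259.81 mm²), the r=12 cylinder at (7, 7.5) partially overlaps it — only the 117.66 mm² overlap (of its 374.12 mm²) is removed, clipping the outline — area = 142.15 mm². So its area = 142.15 mm². Layer 14 is larger (188.97 vs 142.15 mm²).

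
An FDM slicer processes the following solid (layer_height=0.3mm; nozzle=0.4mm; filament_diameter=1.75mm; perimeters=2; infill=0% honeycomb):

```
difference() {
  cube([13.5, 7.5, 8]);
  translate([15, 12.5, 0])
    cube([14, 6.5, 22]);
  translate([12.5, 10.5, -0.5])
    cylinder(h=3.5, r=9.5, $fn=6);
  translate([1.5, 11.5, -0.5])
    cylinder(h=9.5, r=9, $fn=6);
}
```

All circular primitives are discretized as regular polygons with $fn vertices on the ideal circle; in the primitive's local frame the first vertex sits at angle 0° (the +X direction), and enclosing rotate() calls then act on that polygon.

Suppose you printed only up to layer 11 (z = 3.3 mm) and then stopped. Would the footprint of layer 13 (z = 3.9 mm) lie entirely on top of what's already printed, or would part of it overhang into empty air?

entirely on top

Compare the two slices. At z = 3.3: the 13.5×7.5 cube contributes its full rectangle (area 101.25 mm²); the cube at (15, 12.5) is present — its section is the full 14×6.5 rectangle (area 91.00 mm²); the cylinder at (12.5, 10.5) is not intersected at this z (z outside [-0.5, 3]); the r=9 cylinder at (1.5, 11.5) contributes a regular 6-gon of circumradius 9 (area = (6/2)·9.000²·sin(360°/6) = 210.44 mm²); Taking the first minus the rest: starting from the 13.5×7.5 cube (101.25 mm²), the 14×6.5 cube at (15, 12.5) misses the remaining region (no effect); the r=9 cylinder at (1.5, 11.5) partially overlaps it — only the 26.92 mm² overlap (of its 210.44 mm²) is removed, clipping the outline — area = 74.33 mm². At z = 3.9: the cube is present — its section is the full 13.5×7.5 rectangle (area 101.25 mm²); the cube at (15, 12.5) (footprint 14×6.5) is included at this height (area 91.00 mm²); the cylinder at (12.5, 10.5) is absent (z outside [-0.5, 3]); the r=9 cylinder at (1.5, 11.5) gives a regular 6-gon of circumradius 9 (constant along its height) (area = (6/2)·9.000²·sin(360°/6) = 210.44 mm²); Subtracting the remaining from the first: starting from the 13.5×7.5 cube (101.25 mm²), the 14×6.5 cube at (15, 12.5) misses the remaining region (no effect); the r=9 cylinder at (1.5, 11.5) partially overlaps it — only the 26.92 mm² overlap (of its 210.44 mm²) is removed, clipping the outline — area = 74.33 mm². Checking containment: the cross-section at z = 3.9 is a subset of the cross-section at z = 3.3.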